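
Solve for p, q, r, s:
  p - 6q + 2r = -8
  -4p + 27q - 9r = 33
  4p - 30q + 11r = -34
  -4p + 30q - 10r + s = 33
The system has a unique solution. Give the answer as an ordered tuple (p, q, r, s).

Form the augmented matrix and row-reduce:
  [  1   -6    2  0  |   -8 ]
  [ -4   27   -9  0  |   33 ]
  [  4  -30   11  0  |  -34 ]
  [ -4   30  -10  1  |   33 ]
R2 := R2 + 4·R1
R3 := R3 − 4·R1
R4 := R4 + 4·R1
R2 := 1/3·R2
R3 := R3 + 6·R2
R4 := R4 − 6·R2
R2 := R2 + 1/3·R3
R1 := R1 − 2·R3
R1 := R1 + 6·R2
Reading off the last column: p = -6, q = 1/3, r = 0, s = -1.

(-6, 1/3, 0, -1)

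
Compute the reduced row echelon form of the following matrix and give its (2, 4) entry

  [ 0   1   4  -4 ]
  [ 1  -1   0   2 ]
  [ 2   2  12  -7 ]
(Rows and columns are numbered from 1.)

1

Swap r1 and r2.
  [ 1  -1   0   2 ]
  [ 0   1   4  -4 ]
  [ 2   2  12  -7 ]
Subtract 2 times r1 from r3.
  [ 1  -1   0    2 ]
  [ 0   1   4   -4 ]
  [ 0   4  12  -11 ]
Subtract 4 times r2 from r3.
  [ 1  -1   0   2 ]
  [ 0   1   4  -4 ]
  [ 0   0  -4   5 ]
Multiply r3 by -1/4.
  [ 1  -1  0     2 ]
  [ 0   1  4    -4 ]
  [ 0   0  1  -5/4 ]
Subtract 4 times r3 from r2.
  [ 1  -1  0     2 ]
  [ 0   1  0     1 ]
  [ 0   0  1  -5/4 ]
Add r2 to r1.
  [ 1  0  0     3 ]
  [ 0  1  0     1 ]
  [ 0  0  1  -5/4 ]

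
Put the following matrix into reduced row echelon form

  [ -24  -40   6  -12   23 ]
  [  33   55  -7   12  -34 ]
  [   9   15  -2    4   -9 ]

R1 → -1/24·R1
  [  1  5/3  -1/4  1/2  -23/24 ]
  [ 33   55    -7   12     -34 ]
  [  9   15    -2    4      -9 ]
R2 → R2 − 33·R1
  [ 1  5/3  -1/4   1/2  -23/24 ]
  [ 0    0   5/4  -9/2   -19/8 ]
  [ 9   15    -2     4      -9 ]
R3 → R3 − 9·R1
  [ 1  5/3  -1/4   1/2  -23/24 ]
  [ 0    0   5/4  -9/2   -19/8 ]
  [ 0    0   1/4  -1/2    -3/8 ]
R2 → 4/5·R2
  [ 1  5/3  -1/4    1/2  -23/24 ]
  [ 0    0     1  -18/5  -19/10 ]
  [ 0    0   1/4   -1/2    -3/8 ]
R3 → R3 − 1/4·R2
  [ 1  5/3  -1/4    1/2  -23/24 ]
  [ 0    0     1  -18/5  -19/10 ]
  [ 0    0     0    2/5    1/10 ]
R3 → 5/2·R3
  [ 1  5/3  -1/4    1/2  -23/24 ]
  [ 0    0     1  -18/5  -19/10 ]
  [ 0    0     0      1     1/4 ]
R2 → R2 + 18/5·R3
  [ 1  5/3  -1/4  1/2  -23/24 ]
  [ 0    0     1    0      -1 ]
  [ 0    0     0    1     1/4 ]
R1 → R1 − 1/2·R3
  [ 1  5/3  -1/4  0  -13/12 ]
  [ 0    0     1  0      -1 ]
  [ 0    0     0  1     1/4 ]
R1 → R1 + 1/4·R2
  [ 1  5/3  0  0  -4/3 ]
  [ 0    0  1  0    -1 ]
  [ 0    0  0  1   1/4 ]

[[1, 5/3, 0, 0, -4/3], [0, 0, 1, 0, -1], [0, 0, 0, 1, 1/4]]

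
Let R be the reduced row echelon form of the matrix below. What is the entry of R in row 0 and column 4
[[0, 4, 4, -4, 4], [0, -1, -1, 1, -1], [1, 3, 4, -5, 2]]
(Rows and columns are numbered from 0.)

-1

R1 <-> R3
  [ 1   3   4  -5   2 ]
  [ 0  -1  -1   1  -1 ]
  [ 0   4   4  -4   4 ]
R2 → -1·R2
  [ 1  3  4  -5  2 ]
  [ 0  1  1  -1  1 ]
  [ 0  4  4  -4  4 ]
R3 → R3 − 4·R2
  [ 1  3  4  -5  2 ]
  [ 0  1  1  -1  1 ]
  [ 0  0  0   0  0 ]
R1 → R1 − 3·R2
  [ 1  0  1  -2  -1 ]
  [ 0  1  1  -1   1 ]
  [ 0  0  0   0   0 ]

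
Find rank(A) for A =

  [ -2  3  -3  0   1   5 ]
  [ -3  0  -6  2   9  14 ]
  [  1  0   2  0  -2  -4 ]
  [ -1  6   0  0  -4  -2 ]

r1 → -1/2·r1
  [  1  -3/2  3/2  0  -1/2  -5/2 ]
  [ -3     0   -6  2     9    14 ]
  [  1     0    2  0    -2    -4 ]
  [ -1     6    0  0    -4    -2 ]
r2 → r2 + 3·r1
  [  1  -3/2   3/2  0  -1/2  -5/2 ]
  [  0  -9/2  -3/2  2  15/2  13/2 ]
  [  1     0     2  0    -2    -4 ]
  [ -1     6     0  0    -4    -2 ]
r3 → r3 − r1
  [  1  -3/2   3/2  0  -1/2  -5/2 ]
  [  0  -9/2  -3/2  2  15/2  13/2 ]
  [  0   3/2   1/2  0  -3/2  -3/2 ]
  [ -1     6     0  0    -4    -2 ]
r4 → r4 + r1
  [ 1  -3/2   3/2  0  -1/2  -5/2 ]
  [ 0  -9/2  -3/2  2  15/2  13/2 ]
  [ 0   3/2   1/2  0  -3/2  -3/2 ]
  [ 0   9/2   3/2  0  -9/2  -9/2 ]
r2 → -2/9·r2
  [ 1  -3/2  3/2     0  -1/2   -5/2 ]
  [ 0     1  1/3  -4/9  -5/3  -13/9 ]
  [ 0   3/2  1/2     0  -3/2   -3/2 ]
  [ 0   9/2  3/2     0  -9/2   -9/2 ]
r3 → r3 − 3/2·r2
  [ 1  -3/2  3/2     0  -1/2   -5/2 ]
  [ 0     1  1/3  -4/9  -5/3  -13/9 ]
  [ 0     0    0   2/3     1    2/3 ]
  [ 0   9/2  3/2     0  -9/2   -9/2 ]
r4 → r4 − 9/2·r2
  [ 1  -3/2  3/2     0  -1/2   -5/2 ]
  [ 0     1  1/3  -4/9  -5/3  -13/9 ]
  [ 0     0    0   2/3     1    2/3 ]
  [ 0     0    0     2     3      2 ]
r3 → 3/2·r3
  [ 1  -3/2  3/2     0  -1/2   -5/2 ]
  [ 0     1  1/3  -4/9  -5/3  -13/9 ]
  [ 0     0    0     1   3/2      1 ]
  [ 0     0    0     2     3      2 ]
r4 → r4 − 2·r3
  [ 1  -3/2  3/2     0  -1/2   -5/2 ]
  [ 0     1  1/3  -4/9  -5/3  -13/9 ]
  [ 0     0    0     1   3/2      1 ]
  [ 0     0    0     0     0      0 ]
r2 → r2 + 4/9·r3
  [ 1  -3/2  3/2  0  -1/2  -5/2 ]
  [ 0     1  1/3  0    -1    -1 ]
  [ 0     0    0  1   3/2     1 ]
  [ 0     0    0  0     0     0 ]
r1 → r1 + 3/2·r2
  [ 1  0    2  0   -2  -4 ]
  [ 0  1  1/3  0   -1  -1 ]
  [ 0  0    0  1  3/2   1 ]
  [ 0  0    0  0    0   0 ]
The reduced form has 3 nonzero rows.

rank = 3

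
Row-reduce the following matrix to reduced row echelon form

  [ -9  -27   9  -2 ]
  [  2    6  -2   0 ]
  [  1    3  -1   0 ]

Multiply R1 by -1/9.
Subtract 2 times R1 from R2.
Subtract R1 from R3.
Multiply R2 by -9/4.
Add 2/9 times R2 to R3.
Subtract 2/9 times R2 from R1.

[[1, 3, -1, 0], [0, 0, 0, 1], [0, 0, 0, 0]]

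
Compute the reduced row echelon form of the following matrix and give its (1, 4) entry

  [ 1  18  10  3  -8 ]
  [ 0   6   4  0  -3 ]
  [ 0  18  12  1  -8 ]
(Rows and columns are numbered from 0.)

-1/2

r2 := 1/6·r2
  [ 1  18   10  3    -8 ]
  [ 0   1  2/3  0  -1/2 ]
  [ 0  18   12  1    -8 ]
r3 := r3 − 18·r2
  [ 1  18   10  3    -8 ]
  [ 0   1  2/3  0  -1/2 ]
  [ 0   0    0  1     1 ]
r1 := r1 − 3·r3
  [ 1  18   10  0   -11 ]
  [ 0   1  2/3  0  -1/2 ]
  [ 0   0    0  1     1 ]
r1 := r1 − 18·r2
  [ 1  0   -2  0    -2 ]
  [ 0  1  2/3  0  -1/2 ]
  [ 0  0    0  1     1 ]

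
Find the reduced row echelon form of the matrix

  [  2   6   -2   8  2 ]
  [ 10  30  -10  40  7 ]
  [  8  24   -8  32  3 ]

[[1, 3, -1, 4, 0], [0, 0, 0, 0, 1], [0, 0, 0, 0, 0]]

ρ1 → 1/2·ρ1
  [  1   3   -1   4  1 ]
  [ 10  30  -10  40  7 ]
  [  8  24   -8  32  3 ]
ρ2 → ρ2 − 10·ρ1
  [ 1   3  -1   4   1 ]
  [ 0   0   0   0  -3 ]
  [ 8  24  -8  32   3 ]
ρ3 → ρ3 − 8·ρ1
  [ 1  3  -1  4   1 ]
  [ 0  0   0  0  -3 ]
  [ 0  0   0  0  -5 ]
ρ2 → -1/3·ρ2
  [ 1  3  -1  4   1 ]
  [ 0  0   0  0   1 ]
  [ 0  0   0  0  -5 ]
ρ3 → ρ3 + 5·ρ2
  [ 1  3  -1  4  1 ]
  [ 0  0   0  0  1 ]
  [ 0  0   0  0  0 ]
ρ1 → ρ1 − ρ2
  [ 1  3  -1  4  0 ]
  [ 0  0   0  0  1 ]
  [ 0  0   0  0  0 ]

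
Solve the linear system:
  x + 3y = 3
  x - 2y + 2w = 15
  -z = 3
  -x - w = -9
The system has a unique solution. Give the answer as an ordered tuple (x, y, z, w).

(3, 0, -3, 6)

Form the augmented matrix and row-reduce:
  [  1   3   0   0  |   3 ]
  [  1  -2   0   2  |  15 ]
  [  0   0  -1   0  |   3 ]
  [ -1   0   0  -1  |  -9 ]
ρ2 -> ρ2 − ρ1
  [  1   3   0   0  |   3 ]
  [  0  -5   0   2  |  12 ]
  [  0   0  -1   0  |   3 ]
  [ -1   0   0  -1  |  -9 ]
ρ4 -> ρ4 + ρ1
  [ 1   3   0   0  |   3 ]
  [ 0  -5   0   2  |  12 ]
  [ 0   0  -1   0  |   3 ]
  [ 0   3   0  -1  |  -6 ]
ρ2 -> -1/5·ρ2
  [ 1  3   0     0  |      3 ]
  [ 0  1   0  -2/5  |  -12/5 ]
  [ 0  0  -1     0  |      3 ]
  [ 0  3   0    -1  |     -6 ]
ρ4 -> ρ4 − 3·ρ2
  [ 1  3   0     0  |      3 ]
  [ 0  1   0  -2/5  |  -12/5 ]
  [ 0  0  -1     0  |      3 ]
  [ 0  0   0   1/5  |    6/5 ]
ρ3 -> -1·ρ3
  [ 1  3  0     0  |      3 ]
  [ 0  1  0  -2/5  |  -12/5 ]
  [ 0  0  1     0  |     -3 ]
  [ 0  0  0   1/5  |    6/5 ]
ρ4 -> 5·ρ4
  [ 1  3  0     0  |      3 ]
  [ 0  1  0  -2/5  |  -12/5 ]
  [ 0  0  1     0  |     -3 ]
  [ 0  0  0     1  |      6 ]
ρ2 -> ρ2 + 2/5·ρ4
  [ 1  3  0  0  |   3 ]
  [ 0  1  0  0  |   0 ]
  [ 0  0  1  0  |  -3 ]
  [ 0  0  0  1  |   6 ]
ρ1 -> ρ1 − 3·ρ2
  [ 1  0  0  0  |   3 ]
  [ 0  1  0  0  |   0 ]
  [ 0  0  1  0  |  -3 ]
  [ 0  0  0  1  |   6 ]
Reading off the last column: x = 3, y = 0, z = -3, w = 6.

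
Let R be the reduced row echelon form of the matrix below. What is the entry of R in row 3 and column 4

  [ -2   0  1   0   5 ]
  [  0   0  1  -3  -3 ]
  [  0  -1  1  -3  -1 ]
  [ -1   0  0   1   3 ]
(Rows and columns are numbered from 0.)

2

ρ1 ← -1/2·ρ1
ρ4 ← ρ4 + ρ1
ρ2 <-> ρ3
ρ2 ← -1·ρ2
ρ4 ← ρ4 + 1/2·ρ3
ρ4 ← -2·ρ4
ρ3 ← ρ3 + 3·ρ4
ρ2 ← ρ2 − 3·ρ4
ρ2 ← ρ2 + ρ3
ρ1 ← ρ1 + 1/2·ρ3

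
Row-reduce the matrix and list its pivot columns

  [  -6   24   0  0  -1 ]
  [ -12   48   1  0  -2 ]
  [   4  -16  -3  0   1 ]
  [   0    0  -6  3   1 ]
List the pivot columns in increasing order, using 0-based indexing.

r1 ← -1/6·r1
r2 ← r2 + 12·r1
r3 ← r3 − 4·r1
r3 ← r3 + 3·r2
r4 ← r4 + 6·r2
r3 <-> r4
r3 ← 1/3·r3
r4 ← 3·r4
r3 ← r3 − 1/3·r4
r1 ← r1 − 1/6·r4
Pivot columns are the columns containing a leading 1.

0, 2, 3, 4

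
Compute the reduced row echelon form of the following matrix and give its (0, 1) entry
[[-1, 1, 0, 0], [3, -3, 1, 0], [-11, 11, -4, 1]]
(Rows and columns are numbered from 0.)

-1

R1 ← -1·R1
  [   1  -1   0  0 ]
  [   3  -3   1  0 ]
  [ -11  11  -4  1 ]
R2 ← R2 − 3·R1
  [   1  -1   0  0 ]
  [   0   0   1  0 ]
  [ -11  11  -4  1 ]
R3 ← R3 + 11·R1
  [ 1  -1   0  0 ]
  [ 0   0   1  0 ]
  [ 0   0  -4  1 ]
R3 ← R3 + 4·R2
  [ 1  -1  0  0 ]
  [ 0   0  1  0 ]
  [ 0   0  0  1 ]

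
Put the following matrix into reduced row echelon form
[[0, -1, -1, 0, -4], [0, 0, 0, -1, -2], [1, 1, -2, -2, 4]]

[[1, 0, -3, 0, 4], [0, 1, 1, 0, 4], [0, 0, 0, 1, 2]]

r1 ↔ r3
  [ 1   1  -2  -2   4 ]
  [ 0   0   0  -1  -2 ]
  [ 0  -1  -1   0  -4 ]
r2 ↔ r3
  [ 1   1  -2  -2   4 ]
  [ 0  -1  -1   0  -4 ]
  [ 0   0   0  -1  -2 ]
r2 -> -1·r2
  [ 1  1  -2  -2   4 ]
  [ 0  1   1   0   4 ]
  [ 0  0   0  -1  -2 ]
r3 -> -1·r3
  [ 1  1  -2  -2  4 ]
  [ 0  1   1   0  4 ]
  [ 0  0   0   1  2 ]
r1 -> r1 + 2·r3
  [ 1  1  -2  0  8 ]
  [ 0  1   1  0  4 ]
  [ 0  0   0  1  2 ]
r1 -> r1 − r2
  [ 1  0  -3  0  4 ]
  [ 0  1   1  0  4 ]
  [ 0  0   0  1  2 ]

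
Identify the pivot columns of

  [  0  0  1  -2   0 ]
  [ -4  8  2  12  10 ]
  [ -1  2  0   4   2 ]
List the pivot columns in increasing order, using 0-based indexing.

ρ1 ↔ ρ2
  [ -4  8  2  12  10 ]
  [  0  0  1  -2   0 ]
  [ -1  2  0   4   2 ]
ρ1 → -1/4·ρ1
  [  1  -2  -1/2  -3  -5/2 ]
  [  0   0     1  -2     0 ]
  [ -1   2     0   4     2 ]
ρ3 → ρ3 + ρ1
  [ 1  -2  -1/2  -3  -5/2 ]
  [ 0   0     1  -2     0 ]
  [ 0   0  -1/2   1  -1/2 ]
ρ3 → ρ3 + 1/2·ρ2
  [ 1  -2  -1/2  -3  -5/2 ]
  [ 0   0     1  -2     0 ]
  [ 0   0     0   0  -1/2 ]
ρ3 → -2·ρ3
  [ 1  -2  -1/2  -3  -5/2 ]
  [ 0   0     1  -2     0 ]
  [ 0   0     0   0     1 ]
ρ1 → ρ1 + 5/2·ρ3
  [ 1  -2  -1/2  -3  0 ]
  [ 0   0     1  -2  0 ]
  [ 0   0     0   0  1 ]
ρ1 → ρ1 + 1/2·ρ2
  [ 1  -2  0  -4  0 ]
  [ 0   0  1  -2  0 ]
  [ 0   0  0   0  1 ]
Pivot columns are the columns containing a leading 1.

0, 2, 4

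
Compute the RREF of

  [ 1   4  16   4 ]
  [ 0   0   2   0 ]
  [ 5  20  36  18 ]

ρ3 → ρ3 − 5·ρ1
  [ 1  4   16   4 ]
  [ 0  0    2   0 ]
  [ 0  0  -44  -2 ]
ρ2 → 1/2·ρ2
  [ 1  4   16   4 ]
  [ 0  0    1   0 ]
  [ 0  0  -44  -2 ]
ρ3 → ρ3 + 44·ρ2
  [ 1  4  16   4 ]
  [ 0  0   1   0 ]
  [ 0  0   0  -2 ]
ρ3 → -1/2·ρ3
  [ 1  4  16  4 ]
  [ 0  0   1  0 ]
  [ 0  0   0  1 ]
ρ1 → ρ1 − 4·ρ3
  [ 1  4  16  0 ]
  [ 0  0   1  0 ]
  [ 0  0   0  1 ]
ρ1 → ρ1 − 16·ρ2
  [ 1  4  0  0 ]
  [ 0  0  1  0 ]
  [ 0  0  0  1 ]

[[1, 4, 0, 0], [0, 0, 1, 0], [0, 0, 0, 1]]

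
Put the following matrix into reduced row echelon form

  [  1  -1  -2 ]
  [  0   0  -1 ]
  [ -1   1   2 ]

[[1, -1, 0], [0, 0, 1], [0, 0, 0]]

r3 ← r3 + r1
  [ 1  -1  -2 ]
  [ 0   0  -1 ]
  [ 0   0   0 ]
r2 ← -1·r2
  [ 1  -1  -2 ]
  [ 0   0   1 ]
  [ 0   0   0 ]
r1 ← r1 + 2·r2
  [ 1  -1  0 ]
  [ 0   0  1 ]
  [ 0   0  0 ]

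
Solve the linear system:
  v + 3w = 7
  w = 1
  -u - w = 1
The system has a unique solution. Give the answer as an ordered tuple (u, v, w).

Form the augmented matrix and row-reduce:
  [  0  1   3  |  7 ]
  [  0  0   1  |  1 ]
  [ -1  0  -1  |  1 ]
Swap r1 and r3.
Multiply r1 by -1.
Swap r2 and r3.
Subtract 3 times r3 from r2.
Subtract r3 from r1.
Reading off the last column: u = -2, v = 4, w = 1.

(-2, 4, 1)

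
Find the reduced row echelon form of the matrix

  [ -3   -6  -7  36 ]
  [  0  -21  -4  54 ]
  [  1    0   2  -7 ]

R1 → -1/3·R1
  [ 1    2  7/3  -12 ]
  [ 0  -21   -4   54 ]
  [ 1    0    2   -7 ]
R3 → R3 − R1
  [ 1    2   7/3  -12 ]
  [ 0  -21    -4   54 ]
  [ 0   -2  -1/3    5 ]
R2 → -1/21·R2
  [ 1   2   7/3    -12 ]
  [ 0   1  4/21  -18/7 ]
  [ 0  -2  -1/3      5 ]
R3 → R3 + 2·R2
  [ 1  2   7/3    -12 ]
  [ 0  1  4/21  -18/7 ]
  [ 0  0  1/21   -1/7 ]
R3 → 21·R3
  [ 1  2   7/3    -12 ]
  [ 0  1  4/21  -18/7 ]
  [ 0  0     1     -3 ]
R2 → R2 − 4/21·R3
  [ 1  2  7/3  -12 ]
  [ 0  1    0   -2 ]
  [ 0  0    1   -3 ]
R1 → R1 − 7/3·R3
  [ 1  2  0  -5 ]
  [ 0  1  0  -2 ]
  [ 0  0  1  -3 ]
R1 → R1 − 2·R2
  [ 1  0  0  -1 ]
  [ 0  1  0  -2 ]
  [ 0  0  1  -3 ]

[[1, 0, 0, -1], [0, 1, 0, -2], [0, 0, 1, -3]]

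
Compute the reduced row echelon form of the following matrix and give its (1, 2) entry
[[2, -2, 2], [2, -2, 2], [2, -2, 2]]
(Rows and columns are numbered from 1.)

R1 := 1/2·R1
  [ 1  -1  1 ]
  [ 2  -2  2 ]
  [ 2  -2  2 ]
R2 := R2 − 2·R1
  [ 1  -1  1 ]
  [ 0   0  0 ]
  [ 2  -2  2 ]
R3 := R3 − 2·R1
  [ 1  -1  1 ]
  [ 0   0  0 ]
  [ 0   0  0 ]

-1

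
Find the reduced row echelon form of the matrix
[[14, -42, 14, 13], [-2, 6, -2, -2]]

ρ1 → 1/14·ρ1
  [  1  -3   1  13/14 ]
  [ -2   6  -2     -2 ]
ρ2 → ρ2 + 2·ρ1
  [ 1  -3  1  13/14 ]
  [ 0   0  0   -1/7 ]
ρ2 → -7·ρ2
  [ 1  -3  1  13/14 ]
  [ 0   0  0      1 ]
ρ1 → ρ1 − 13/14·ρ2
  [ 1  -3  1  0 ]
  [ 0   0  0  1 ]

[[1, -3, 1, 0], [0, 0, 0, 1]]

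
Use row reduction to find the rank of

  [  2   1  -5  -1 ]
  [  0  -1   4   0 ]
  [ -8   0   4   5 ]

R1 → 1/2·R1
R3 → R3 + 8·R1
R2 → -1·R2
R3 → R3 − 4·R2
R1 → R1 + 1/2·R3
R1 → R1 − 1/2·R2
The reduced form has 3 nonzero rows.

rank = 3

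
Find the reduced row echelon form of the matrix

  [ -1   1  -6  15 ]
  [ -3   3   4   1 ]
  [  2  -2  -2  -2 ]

r1 → -1·r1
r2 → r2 + 3·r1
r3 → r3 − 2·r1
r2 → 1/22·r2
r3 → r3 + 14·r2
r1 → r1 − 6·r2

[[1, -1, 0, -3], [0, 0, 1, -2], [0, 0, 0, 0]]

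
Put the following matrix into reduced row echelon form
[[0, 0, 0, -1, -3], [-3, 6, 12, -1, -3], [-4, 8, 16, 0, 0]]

[[1, -2, -4, 0, 0], [0, 0, 0, 1, 3], [0, 0, 0, 0, 0]]

R1 ↔ R2
  [ -3  6  12  -1  -3 ]
  [  0  0   0  -1  -3 ]
  [ -4  8  16   0   0 ]
R1 ← -1/3·R1
  [  1  -2  -4  1/3   1 ]
  [  0   0   0   -1  -3 ]
  [ -4   8  16    0   0 ]
R3 ← R3 + 4·R1
  [ 1  -2  -4  1/3   1 ]
  [ 0   0   0   -1  -3 ]
  [ 0   0   0  4/3   4 ]
R2 ← -1·R2
  [ 1  -2  -4  1/3  1 ]
  [ 0   0   0    1  3 ]
  [ 0   0   0  4/3  4 ]
R3 ← R3 − 4/3·R2
  [ 1  -2  -4  1/3  1 ]
  [ 0   0   0    1  3 ]
  [ 0   0   0    0  0 ]
R1 ← R1 − 1/3·R2
  [ 1  -2  -4  0  0 ]
  [ 0   0   0  1  3 ]
  [ 0   0   0  0  0 ]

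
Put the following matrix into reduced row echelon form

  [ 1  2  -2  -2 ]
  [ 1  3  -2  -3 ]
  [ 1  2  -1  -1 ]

R2 -> R2 − R1
  [ 1  2  -2  -2 ]
  [ 0  1   0  -1 ]
  [ 1  2  -1  -1 ]
R3 -> R3 − R1
  [ 1  2  -2  -2 ]
  [ 0  1   0  -1 ]
  [ 0  0   1   1 ]
R1 -> R1 + 2·R3
  [ 1  2  0   0 ]
  [ 0  1  0  -1 ]
  [ 0  0  1   1 ]
R1 -> R1 − 2·R2
  [ 1  0  0   2 ]
  [ 0  1  0  -1 ]
  [ 0  0  1   1 ]

[[1, 0, 0, 2], [0, 1, 0, -1], [0, 0, 1, 1]]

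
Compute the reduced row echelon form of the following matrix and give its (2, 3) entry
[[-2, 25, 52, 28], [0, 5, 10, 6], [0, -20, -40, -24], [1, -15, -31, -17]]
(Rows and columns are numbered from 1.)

2

R1 -> -1/2·R1
  [ 1  -25/2  -26  -14 ]
  [ 0      5   10    6 ]
  [ 0    -20  -40  -24 ]
  [ 1    -15  -31  -17 ]
R4 -> R4 − R1
  [ 1  -25/2  -26  -14 ]
  [ 0      5   10    6 ]
  [ 0    -20  -40  -24 ]
  [ 0   -5/2   -5   -3 ]
R2 -> 1/5·R2
  [ 1  -25/2  -26  -14 ]
  [ 0      1    2  6/5 ]
  [ 0    -20  -40  -24 ]
  [ 0   -5/2   -5   -3 ]
R3 -> R3 + 20·R2
  [ 1  -25/2  -26  -14 ]
  [ 0      1    2  6/5 ]
  [ 0      0    0    0 ]
  [ 0   -5/2   -5   -3 ]
R4 -> R4 + 5/2·R2
  [ 1  -25/2  -26  -14 ]
  [ 0      1    2  6/5 ]
  [ 0      0    0    0 ]
  [ 0      0    0    0 ]
R1 -> R1 + 25/2·R2
  [ 1  0  -1    1 ]
  [ 0  1   2  6/5 ]
  [ 0  0   0    0 ]
  [ 0  0   0    0 ]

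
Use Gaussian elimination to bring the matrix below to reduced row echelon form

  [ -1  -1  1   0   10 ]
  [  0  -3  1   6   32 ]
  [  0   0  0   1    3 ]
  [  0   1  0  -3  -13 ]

R1 := -1·R1
  [ 1   1  -1   0  -10 ]
  [ 0  -3   1   6   32 ]
  [ 0   0   0   1    3 ]
  [ 0   1   0  -3  -13 ]
R2 := -1/3·R2
  [ 1  1    -1   0    -10 ]
  [ 0  1  -1/3  -2  -32/3 ]
  [ 0  0     0   1      3 ]
  [ 0  1     0  -3    -13 ]
R4 := R4 − R2
  [ 1  1    -1   0    -10 ]
  [ 0  1  -1/3  -2  -32/3 ]
  [ 0  0     0   1      3 ]
  [ 0  0   1/3  -1   -7/3 ]
R3 ↔ R4
  [ 1  1    -1   0    -10 ]
  [ 0  1  -1/3  -2  -32/3 ]
  [ 0  0   1/3  -1   -7/3 ]
  [ 0  0     0   1      3 ]
R3 := 3·R3
  [ 1  1    -1   0    -10 ]
  [ 0  1  -1/3  -2  -32/3 ]
  [ 0  0     1  -3     -7 ]
  [ 0  0     0   1      3 ]
R3 := R3 + 3·R4
  [ 1  1    -1   0    -10 ]
  [ 0  1  -1/3  -2  -32/3 ]
  [ 0  0     1   0      2 ]
  [ 0  0     0   1      3 ]
R2 := R2 + 2·R4
  [ 1  1    -1  0    -10 ]
  [ 0  1  -1/3  0  -14/3 ]
  [ 0  0     1  0      2 ]
  [ 0  0     0  1      3 ]
R2 := R2 + 1/3·R3
  [ 1  1  -1  0  -10 ]
  [ 0  1   0  0   -4 ]
  [ 0  0   1  0    2 ]
  [ 0  0   0  1    3 ]
R1 := R1 + R3
  [ 1  1  0  0  -8 ]
  [ 0  1  0  0  -4 ]
  [ 0  0  1  0   2 ]
  [ 0  0  0  1   3 ]
R1 := R1 − R2
  [ 1  0  0  0  -4 ]
  [ 0  1  0  0  -4 ]
  [ 0  0  1  0   2 ]
  [ 0  0  0  1   3 ]

[[1, 0, 0, 0, -4], [0, 1, 0, 0, -4], [0, 0, 1, 0, 2], [0, 0, 0, 1, 3]]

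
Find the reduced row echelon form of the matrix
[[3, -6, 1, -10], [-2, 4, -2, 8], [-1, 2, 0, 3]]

R1 := 1/3·R1
  [  1  -2  1/3  -10/3 ]
  [ -2   4   -2      8 ]
  [ -1   2    0      3 ]
R2 := R2 + 2·R1
  [  1  -2   1/3  -10/3 ]
  [  0   0  -4/3    4/3 ]
  [ -1   2     0      3 ]
R3 := R3 + R1
  [ 1  -2   1/3  -10/3 ]
  [ 0   0  -4/3    4/3 ]
  [ 0   0   1/3   -1/3 ]
R2 := -3/4·R2
  [ 1  -2  1/3  -10/3 ]
  [ 0   0    1     -1 ]
  [ 0   0  1/3   -1/3 ]
R3 := R3 − 1/3·R2
  [ 1  -2  1/3  -10/3 ]
  [ 0   0    1     -1 ]
  [ 0   0    0      0 ]
R1 := R1 − 1/3·R2
  [ 1  -2  0  -3 ]
  [ 0   0  1  -1 ]
  [ 0   0  0   0 ]

[[1, -2, 0, -3], [0, 0, 1, -1], [0, 0, 0, 0]]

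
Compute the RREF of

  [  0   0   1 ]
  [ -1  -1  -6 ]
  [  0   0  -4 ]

ρ1 <=> ρ2
  [ -1  -1  -6 ]
  [  0   0   1 ]
  [  0   0  -4 ]
ρ1 → -1·ρ1
  [ 1  1   6 ]
  [ 0  0   1 ]
  [ 0  0  -4 ]
ρ3 → ρ3 + 4·ρ2
  [ 1  1  6 ]
  [ 0  0  1 ]
  [ 0  0  0 ]
ρ1 → ρ1 − 6·ρ2
  [ 1  1  0 ]
  [ 0  0  1 ]
  [ 0  0  0 ]

[[1, 1, 0], [0, 0, 1], [0, 0, 0]]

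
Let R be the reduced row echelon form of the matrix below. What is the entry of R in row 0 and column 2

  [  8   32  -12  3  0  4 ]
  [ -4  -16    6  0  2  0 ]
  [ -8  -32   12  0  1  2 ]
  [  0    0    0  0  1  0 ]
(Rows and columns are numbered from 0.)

-3/2

R1 ← 1/8·R1
  [  1    4  -3/2  3/8  0  1/2 ]
  [ -4  -16     6    0  2    0 ]
  [ -8  -32    12    0  1    2 ]
  [  0    0     0    0  1    0 ]
R2 ← R2 + 4·R1
  [  1    4  -3/2  3/8  0  1/2 ]
  [  0    0     0  3/2  2    2 ]
  [ -8  -32    12    0  1    2 ]
  [  0    0     0    0  1    0 ]
R3 ← R3 + 8·R1
  [ 1  4  -3/2  3/8  0  1/2 ]
  [ 0  0     0  3/2  2    2 ]
  [ 0  0     0    3  1    6 ]
  [ 0  0     0    0  1    0 ]
R2 ← 2/3·R2
  [ 1  4  -3/2  3/8    0  1/2 ]
  [ 0  0     0    1  4/3  4/3 ]
  [ 0  0     0    3    1    6 ]
  [ 0  0     0    0    1    0 ]
R3 ← R3 − 3·R2
  [ 1  4  -3/2  3/8    0  1/2 ]
  [ 0  0     0    1  4/3  4/3 ]
  [ 0  0     0    0   -3    2 ]
  [ 0  0     0    0    1    0 ]
R3 ← -1/3·R3
  [ 1  4  -3/2  3/8    0   1/2 ]
  [ 0  0     0    1  4/3   4/3 ]
  [ 0  0     0    0    1  -2/3 ]
  [ 0  0     0    0    1     0 ]
R4 ← R4 − R3
  [ 1  4  -3/2  3/8    0   1/2 ]
  [ 0  0     0    1  4/3   4/3 ]
  [ 0  0     0    0    1  -2/3 ]
  [ 0  0     0    0    0   2/3 ]
R4 ← 3/2·R4
  [ 1  4  -3/2  3/8    0   1/2 ]
  [ 0  0     0    1  4/3   4/3 ]
  [ 0  0     0    0    1  -2/3 ]
  [ 0  0     0    0    0     1 ]
R3 ← R3 + 2/3·R4
  [ 1  4  -3/2  3/8    0  1/2 ]
  [ 0  0     0    1  4/3  4/3 ]
  [ 0  0     0    0    1    0 ]
  [ 0  0     0    0    0    1 ]
R2 ← R2 − 4/3·R4
  [ 1  4  -3/2  3/8    0  1/2 ]
  [ 0  0     0    1  4/3    0 ]
  [ 0  0     0    0    1    0 ]
  [ 0  0     0    0    0    1 ]
R1 ← R1 − 1/2·R4
  [ 1  4  -3/2  3/8    0  0 ]
  [ 0  0     0    1  4/3  0 ]
  [ 0  0     0    0    1  0 ]
  [ 0  0     0    0    0  1 ]
R2 ← R2 − 4/3·R3
  [ 1  4  -3/2  3/8  0  0 ]
  [ 0  0     0    1  0  0 ]
  [ 0  0     0    0  1  0 ]
  [ 0  0     0    0  0  1 ]
R1 ← R1 − 3/8·R2
  [ 1  4  -3/2  0  0  0 ]
  [ 0  0     0  1  0  0 ]
  [ 0  0     0  0  1  0 ]
  [ 0  0     0  0  0  1 ]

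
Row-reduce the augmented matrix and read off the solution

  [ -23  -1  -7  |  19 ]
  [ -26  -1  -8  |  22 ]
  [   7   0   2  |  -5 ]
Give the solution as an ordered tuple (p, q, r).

Multiply R1 by -1/23.
  [   1  1/23  7/23  |  -19/23 ]
  [ -26    -1    -8  |      22 ]
  [   7     0     2  |      -5 ]
Add 26 times R1 to R2.
  [ 1  1/23   7/23  |  -19/23 ]
  [ 0  3/23  -2/23  |   12/23 ]
  [ 7     0      2  |      -5 ]
Subtract 7 times R1 from R3.
  [ 1   1/23   7/23  |  -19/23 ]
  [ 0   3/23  -2/23  |   12/23 ]
  [ 0  -7/23  -3/23  |   18/23 ]
Multiply R2 by 23/3.
  [ 1   1/23   7/23  |  -19/23 ]
  [ 0      1   -2/3  |       4 ]
  [ 0  -7/23  -3/23  |   18/23 ]
Add 7/23 times R2 to R3.
  [ 1  1/23  7/23  |  -19/23 ]
  [ 0     1  -2/3  |       4 ]
  [ 0     0  -1/3  |       2 ]
Multiply R3 by -3.
  [ 1  1/23  7/23  |  -19/23 ]
  [ 0     1  -2/3  |       4 ]
  [ 0     0     1  |      -6 ]
Add 2/3 times R3 to R2.
  [ 1  1/23  7/23  |  -19/23 ]
  [ 0     1     0  |       0 ]
  [ 0     0     1  |      -6 ]
Subtract 7/23 times R3 from R1.
  [ 1  1/23  0  |   1 ]
  [ 0     1  0  |   0 ]
  [ 0     0  1  |  -6 ]
Subtract 1/23 times R2 from R1.
  [ 1  0  0  |   1 ]
  [ 0  1  0  |   0 ]
  [ 0  0  1  |  -6 ]
Reading off the last column: p = 1, q = 0, r = -6.

(1, 0, -6)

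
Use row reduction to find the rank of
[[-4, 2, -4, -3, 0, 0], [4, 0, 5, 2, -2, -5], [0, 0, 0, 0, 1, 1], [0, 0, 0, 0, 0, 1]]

rank = 4

Multiply R1 by -1/4.
  [ 1  -1/2  1  3/4   0   0 ]
  [ 4     0  5    2  -2  -5 ]
  [ 0     0  0    0   1   1 ]
  [ 0     0  0    0   0   1 ]
Subtract 4 times R1 from R2.
  [ 1  -1/2  1  3/4   0   0 ]
  [ 0     2  1   -1  -2  -5 ]
  [ 0     0  0    0   1   1 ]
  [ 0     0  0    0   0   1 ]
Multiply R2 by 1/2.
  [ 1  -1/2    1   3/4   0     0 ]
  [ 0     1  1/2  -1/2  -1  -5/2 ]
  [ 0     0    0     0   1     1 ]
  [ 0     0    0     0   0     1 ]
Subtract R4 from R3.
  [ 1  -1/2    1   3/4   0     0 ]
  [ 0     1  1/2  -1/2  -1  -5/2 ]
  [ 0     0    0     0   1     0 ]
  [ 0     0    0     0   0     1 ]
Add 5/2 times R4 to R2.
  [ 1  -1/2    1   3/4   0  0 ]
  [ 0     1  1/2  -1/2  -1  0 ]
  [ 0     0    0     0   1  0 ]
  [ 0     0    0     0   0  1 ]
Add R3 to R2.
  [ 1  -1/2    1   3/4  0  0 ]
  [ 0     1  1/2  -1/2  0  0 ]
  [ 0     0    0     0  1  0 ]
  [ 0     0    0     0  0  1 ]
Add 1/2 times R2 to R1.
  [ 1  0  5/4   1/2  0  0 ]
  [ 0  1  1/2  -1/2  0  0 ]
  [ 0  0    0     0  1  0 ]
  [ 0  0    0     0  0  1 ]
The reduced form has 4 nonzero rows.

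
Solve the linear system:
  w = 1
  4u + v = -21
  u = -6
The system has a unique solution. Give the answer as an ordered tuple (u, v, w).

(-6, 3, 1)

Form the augmented matrix and row-reduce:
  [ 0  0  1  |    1 ]
  [ 4  1  0  |  -21 ]
  [ 1  0  0  |   -6 ]
r1 <=> r2
  [ 4  1  0  |  -21 ]
  [ 0  0  1  |    1 ]
  [ 1  0  0  |   -6 ]
r1 := 1/4·r1
  [ 1  1/4  0  |  -21/4 ]
  [ 0    0  1  |      1 ]
  [ 1    0  0  |     -6 ]
r3 := r3 − r1
  [ 1   1/4  0  |  -21/4 ]
  [ 0     0  1  |      1 ]
  [ 0  -1/4  0  |   -3/4 ]
r2 <=> r3
  [ 1   1/4  0  |  -21/4 ]
  [ 0  -1/4  0  |   -3/4 ]
  [ 0     0  1  |      1 ]
r2 := -4·r2
  [ 1  1/4  0  |  -21/4 ]
  [ 0    1  0  |      3 ]
  [ 0    0  1  |      1 ]
r1 := r1 − 1/4·r2
  [ 1  0  0  |  -6 ]
  [ 0  1  0  |   3 ]
  [ 0  0  1  |   1 ]
Reading off the last column: u = -6, v = 3, w = 1.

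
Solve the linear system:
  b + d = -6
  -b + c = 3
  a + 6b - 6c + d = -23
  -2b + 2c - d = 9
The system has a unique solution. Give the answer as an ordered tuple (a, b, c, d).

Form the augmented matrix and row-reduce:
  [ 0   1   0   1  |   -6 ]
  [ 0  -1   1   0  |    3 ]
  [ 1   6  -6   1  |  -23 ]
  [ 0  -2   2  -1  |    9 ]
r1 ↔ r3
r2 := -1·r2
r3 := r3 − r2
r4 := r4 + 2·r2
r4 := -1·r4
r3 := r3 − r4
r1 := r1 − r4
r2 := r2 + r3
r1 := r1 + 6·r3
r1 := r1 − 6·r2
Reading off the last column: a = -2, b = -3, c = 0, d = -3.

(-2, -3, 0, -3)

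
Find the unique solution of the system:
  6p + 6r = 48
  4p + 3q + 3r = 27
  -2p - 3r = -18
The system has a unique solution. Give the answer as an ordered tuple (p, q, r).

Form the augmented matrix and row-reduce:
  [  6  0   6  |   48 ]
  [  4  3   3  |   27 ]
  [ -2  0  -3  |  -18 ]
r1 ← 1/6·r1
  [  1  0   1  |    8 ]
  [  4  3   3  |   27 ]
  [ -2  0  -3  |  -18 ]
r2 ← r2 − 4·r1
  [  1  0   1  |    8 ]
  [  0  3  -1  |   -5 ]
  [ -2  0  -3  |  -18 ]
r3 ← r3 + 2·r1
  [ 1  0   1  |   8 ]
  [ 0  3  -1  |  -5 ]
  [ 0  0  -1  |  -2 ]
r2 ← 1/3·r2
  [ 1  0     1  |     8 ]
  [ 0  1  -1/3  |  -5/3 ]
  [ 0  0    -1  |    -2 ]
r3 ← -1·r3
  [ 1  0     1  |     8 ]
  [ 0  1  -1/3  |  -5/3 ]
  [ 0  0     1  |     2 ]
r2 ← r2 + 1/3·r3
  [ 1  0  1  |   8 ]
  [ 0  1  0  |  -1 ]
  [ 0  0  1  |   2 ]
r1 ← r1 − r3
  [ 1  0  0  |   6 ]
  [ 0  1  0  |  -1 ]
  [ 0  0  1  |   2 ]
Reading off the last column: p = 6, q = -1, r = 2.

(6, -1, 2)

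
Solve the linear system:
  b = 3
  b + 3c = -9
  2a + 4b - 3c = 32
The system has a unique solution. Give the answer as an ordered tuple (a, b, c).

Form the augmented matrix and row-reduce:
  [ 0  1   0  |   3 ]
  [ 0  1   3  |  -9 ]
  [ 2  4  -3  |  32 ]
Swap R1 and R3.
  [ 2  4  -3  |  32 ]
  [ 0  1   3  |  -9 ]
  [ 0  1   0  |   3 ]
Multiply R1 by 1/2.
  [ 1  2  -3/2  |  16 ]
  [ 0  1     3  |  -9 ]
  [ 0  1     0  |   3 ]
Subtract R2 from R3.
  [ 1  2  -3/2  |  16 ]
  [ 0  1     3  |  -9 ]
  [ 0  0    -3  |  12 ]
Multiply R3 by -1/3.
  [ 1  2  -3/2  |  16 ]
  [ 0  1     3  |  -9 ]
  [ 0  0     1  |  -4 ]
Subtract 3 times R3 from R2.
  [ 1  2  -3/2  |  16 ]
  [ 0  1     0  |   3 ]
  [ 0  0     1  |  -4 ]
Add 3/2 times R3 to R1.
  [ 1  2  0  |  10 ]
  [ 0  1  0  |   3 ]
  [ 0  0  1  |  -4 ]
Subtract 2 times R2 from R1.
  [ 1  0  0  |   4 ]
  [ 0  1  0  |   3 ]
  [ 0  0  1  |  -4 ]
Reading off the last column: a = 4, b = 3, c = -4.

(4, 3, -4)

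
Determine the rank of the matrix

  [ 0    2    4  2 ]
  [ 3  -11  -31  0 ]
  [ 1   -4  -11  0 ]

rank = 3

ρ1 ↔ ρ2
  [ 3  -11  -31  0 ]
  [ 0    2    4  2 ]
  [ 1   -4  -11  0 ]
ρ1 := 1/3·ρ1
  [ 1  -11/3  -31/3  0 ]
  [ 0      2      4  2 ]
  [ 1     -4    -11  0 ]
ρ3 := ρ3 − ρ1
  [ 1  -11/3  -31/3  0 ]
  [ 0      2      4  2 ]
  [ 0   -1/3   -2/3  0 ]
ρ2 := 1/2·ρ2
  [ 1  -11/3  -31/3  0 ]
  [ 0      1      2  1 ]
  [ 0   -1/3   -2/3  0 ]
ρ3 := ρ3 + 1/3·ρ2
  [ 1  -11/3  -31/3    0 ]
  [ 0      1      2    1 ]
  [ 0      0      0  1/3 ]
ρ3 := 3·ρ3
  [ 1  -11/3  -31/3  0 ]
  [ 0      1      2  1 ]
  [ 0      0      0  1 ]
ρ2 := ρ2 − ρ3
  [ 1  -11/3  -31/3  0 ]
  [ 0      1      2  0 ]
  [ 0      0      0  1 ]
ρ1 := ρ1 + 11/3·ρ2
  [ 1  0  -3  0 ]
  [ 0  1   2  0 ]
  [ 0  0   0  1 ]
The reduced form has 3 nonzero rows.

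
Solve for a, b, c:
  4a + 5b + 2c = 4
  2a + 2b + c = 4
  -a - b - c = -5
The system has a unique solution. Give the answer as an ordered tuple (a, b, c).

Form the augmented matrix and row-reduce:
  [  4   5   2  |   4 ]
  [  2   2   1  |   4 ]
  [ -1  -1  -1  |  -5 ]
Multiply ρ1 by 1/4.
  [  1  5/4  1/2  |   1 ]
  [  2    2    1  |   4 ]
  [ -1   -1   -1  |  -5 ]
Subtract 2 times ρ1 from ρ2.
  [  1   5/4  1/2  |   1 ]
  [  0  -1/2    0  |   2 ]
  [ -1    -1   -1  |  -5 ]
Add ρ1 to ρ3.
  [ 1   5/4   1/2  |   1 ]
  [ 0  -1/2     0  |   2 ]
  [ 0   1/4  -1/2  |  -4 ]
Multiply ρ2 by -2.
  [ 1  5/4   1/2  |   1 ]
  [ 0    1     0  |  -4 ]
  [ 0  1/4  -1/2  |  -4 ]
Subtract 1/4 times ρ2 from ρ3.
  [ 1  5/4   1/2  |   1 ]
  [ 0    1     0  |  -4 ]
  [ 0    0  -1/2  |  -3 ]
Multiply ρ3 by -2.
  [ 1  5/4  1/2  |   1 ]
  [ 0    1    0  |  -4 ]
  [ 0    0    1  |   6 ]
Subtract 1/2 times ρ3 from ρ1.
  [ 1  5/4  0  |  -2 ]
  [ 0    1  0  |  -4 ]
  [ 0    0  1  |   6 ]
Subtract 5/4 times ρ2 from ρ1.
  [ 1  0  0  |   3 ]
  [ 0  1  0  |  -4 ]
  [ 0  0  1  |   6 ]
Reading off the last column: a = 3, b = -4, c = 6.

(3, -4, 6)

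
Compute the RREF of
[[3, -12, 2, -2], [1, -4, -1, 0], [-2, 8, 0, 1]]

[[1, -4, 0, 0], [0, 0, 1, 0], [0, 0, 0, 1]]

Multiply R1 by 1/3.
  [  1  -4  2/3  -2/3 ]
  [  1  -4   -1     0 ]
  [ -2   8    0     1 ]
Subtract R1 from R2.
  [  1  -4   2/3  -2/3 ]
  [  0   0  -5/3   2/3 ]
  [ -2   8     0     1 ]
Add 2 times R1 to R3.
  [ 1  -4   2/3  -2/3 ]
  [ 0   0  -5/3   2/3 ]
  [ 0   0   4/3  -1/3 ]
Multiply R2 by -3/5.
  [ 1  -4  2/3  -2/3 ]
  [ 0   0    1  -2/5 ]
  [ 0   0  4/3  -1/3 ]
Subtract 4/3 times R2 from R3.
  [ 1  -4  2/3  -2/3 ]
  [ 0   0    1  -2/5 ]
  [ 0   0    0   1/5 ]
Multiply R3 by 5.
  [ 1  -4  2/3  -2/3 ]
  [ 0   0    1  -2/5 ]
  [ 0   0    0     1 ]
Add 2/5 times R3 to R2.
  [ 1  -4  2/3  -2/3 ]
  [ 0   0    1     0 ]
  [ 0   0    0     1 ]
Add 2/3 times R3 to R1.
  [ 1  -4  2/3  0 ]
  [ 0   0    1  0 ]
  [ 0   0    0  1 ]
Subtract 2/3 times R2 from R1.
  [ 1  -4  0  0 ]
  [ 0   0  1  0 ]
  [ 0   0  0  1 ]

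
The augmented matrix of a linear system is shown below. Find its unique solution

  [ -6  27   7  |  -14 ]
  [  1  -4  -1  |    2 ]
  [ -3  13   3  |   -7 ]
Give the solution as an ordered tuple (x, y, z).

R1 → -1/6·R1
  [  1  -9/2  -7/6  |  7/3 ]
  [  1    -4    -1  |    2 ]
  [ -3    13     3  |   -7 ]
R2 → R2 − R1
  [  1  -9/2  -7/6  |   7/3 ]
  [  0   1/2   1/6  |  -1/3 ]
  [ -3    13     3  |    -7 ]
R3 → R3 + 3·R1
  [ 1  -9/2  -7/6  |   7/3 ]
  [ 0   1/2   1/6  |  -1/3 ]
  [ 0  -1/2  -1/2  |     0 ]
R2 → 2·R2
  [ 1  -9/2  -7/6  |   7/3 ]
  [ 0     1   1/3  |  -2/3 ]
  [ 0  -1/2  -1/2  |     0 ]
R3 → R3 + 1/2·R2
  [ 1  -9/2  -7/6  |   7/3 ]
  [ 0     1   1/3  |  -2/3 ]
  [ 0     0  -1/3  |  -1/3 ]
R3 → -3·R3
  [ 1  -9/2  -7/6  |   7/3 ]
  [ 0     1   1/3  |  -2/3 ]
  [ 0     0     1  |     1 ]
R2 → R2 − 1/3·R3
  [ 1  -9/2  -7/6  |  7/3 ]
  [ 0     1     0  |   -1 ]
  [ 0     0     1  |    1 ]
R1 → R1 + 7/6·R3
  [ 1  -9/2  0  |  7/2 ]
  [ 0     1  0  |   -1 ]
  [ 0     0  1  |    1 ]
R1 → R1 + 9/2·R2
  [ 1  0  0  |  -1 ]
  [ 0  1  0  |  -1 ]
  [ 0  0  1  |   1 ]
Reading off the last column: x = -1, y = -1, z = 1.

(-1, -1, 1)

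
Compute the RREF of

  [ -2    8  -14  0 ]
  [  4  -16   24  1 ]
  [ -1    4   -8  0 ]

Multiply ρ1 by -1/2.
  [  1   -4   7  0 ]
  [  4  -16  24  1 ]
  [ -1    4  -8  0 ]
Subtract 4 times ρ1 from ρ2.
  [  1  -4   7  0 ]
  [  0   0  -4  1 ]
  [ -1   4  -8  0 ]
Add ρ1 to ρ3.
  [ 1  -4   7  0 ]
  [ 0   0  -4  1 ]
  [ 0   0  -1  0 ]
Multiply ρ2 by -1/4.
  [ 1  -4   7     0 ]
  [ 0   0   1  -1/4 ]
  [ 0   0  -1     0 ]
Add ρ2 to ρ3.
  [ 1  -4  7     0 ]
  [ 0   0  1  -1/4 ]
  [ 0   0  0  -1/4 ]
Multiply ρ3 by -4.
  [ 1  -4  7     0 ]
  [ 0   0  1  -1/4 ]
  [ 0   0  0     1 ]
Add 1/4 times ρ3 to ρ2.
  [ 1  -4  7  0 ]
  [ 0   0  1  0 ]
  [ 0   0  0  1 ]
Subtract 7 times ρ2 from ρ1.
  [ 1  -4  0  0 ]
  [ 0   0  1  0 ]
  [ 0   0  0  1 ]

[[1, -4, 0, 0], [0, 0, 1, 0], [0, 0, 0, 1]]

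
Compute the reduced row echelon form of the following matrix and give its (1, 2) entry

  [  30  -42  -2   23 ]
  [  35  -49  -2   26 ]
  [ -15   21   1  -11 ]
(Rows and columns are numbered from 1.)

ρ1 := 1/30·ρ1
  [   1  -7/5  -1/15  23/30 ]
  [  35   -49     -2     26 ]
  [ -15    21      1    -11 ]
ρ2 := ρ2 − 35·ρ1
  [   1  -7/5  -1/15  23/30 ]
  [   0     0    1/3   -5/6 ]
  [ -15    21      1    -11 ]
ρ3 := ρ3 + 15·ρ1
  [ 1  -7/5  -1/15  23/30 ]
  [ 0     0    1/3   -5/6 ]
  [ 0     0      0    1/2 ]
ρ2 := 3·ρ2
  [ 1  -7/5  -1/15  23/30 ]
  [ 0     0      1   -5/2 ]
  [ 0     0      0    1/2 ]
ρ3 := 2·ρ3
  [ 1  -7/5  -1/15  23/30 ]
  [ 0     0      1   -5/2 ]
  [ 0     0      0      1 ]
ρ2 := ρ2 + 5/2·ρ3
  [ 1  -7/5  -1/15  23/30 ]
  [ 0     0      1      0 ]
  [ 0     0      0      1 ]
ρ1 := ρ1 − 23/30·ρ3
  [ 1  -7/5  -1/15  0 ]
  [ 0     0      1  0 ]
  [ 0     0      0  1 ]
ρ1 := ρ1 + 1/15·ρ2
  [ 1  -7/5  0  0 ]
  [ 0     0  1  0 ]
  [ 0     0  0  1 ]

-7/5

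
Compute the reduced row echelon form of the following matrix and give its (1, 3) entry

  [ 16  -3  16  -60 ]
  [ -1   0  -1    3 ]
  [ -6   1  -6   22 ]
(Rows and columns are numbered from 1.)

r1 -> 1/16·r1
  [  1  -3/16   1  -15/4 ]
  [ -1      0  -1      3 ]
  [ -6      1  -6     22 ]
r2 -> r2 + r1
  [  1  -3/16   1  -15/4 ]
  [  0  -3/16   0   -3/4 ]
  [ -6      1  -6     22 ]
r3 -> r3 + 6·r1
  [ 1  -3/16  1  -15/4 ]
  [ 0  -3/16  0   -3/4 ]
  [ 0   -1/8  0   -1/2 ]
r2 -> -16/3·r2
  [ 1  -3/16  1  -15/4 ]
  [ 0      1  0      4 ]
  [ 0   -1/8  0   -1/2 ]
r3 -> r3 + 1/8·r2
  [ 1  -3/16  1  -15/4 ]
  [ 0      1  0      4 ]
  [ 0      0  0      0 ]
r1 -> r1 + 3/16·r2
  [ 1  0  1  -3 ]
  [ 0  1  0   4 ]
  [ 0  0  0   0 ]

1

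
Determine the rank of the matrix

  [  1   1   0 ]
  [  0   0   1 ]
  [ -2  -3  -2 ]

R3 ← R3 + 2·R1
  [ 1   1   0 ]
  [ 0   0   1 ]
  [ 0  -1  -2 ]
R2 <-> R3
  [ 1   1   0 ]
  [ 0  -1  -2 ]
  [ 0   0   1 ]
R2 ← -1·R2
  [ 1  1  0 ]
  [ 0  1  2 ]
  [ 0  0  1 ]
R2 ← R2 − 2·R3
  [ 1  1  0 ]
  [ 0  1  0 ]
  [ 0  0  1 ]
R1 ← R1 − R2
  [ 1  0  0 ]
  [ 0  1  0 ]
  [ 0  0  1 ]
The reduced form has 3 nonzero rows.

rank = 3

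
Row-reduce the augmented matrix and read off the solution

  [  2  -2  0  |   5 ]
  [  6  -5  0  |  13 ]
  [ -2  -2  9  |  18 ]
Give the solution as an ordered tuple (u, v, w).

(1/2, -2, 5/3)

ρ1 := 1/2·ρ1
  [  1  -1  0  |  5/2 ]
  [  6  -5  0  |   13 ]
  [ -2  -2  9  |   18 ]
ρ2 := ρ2 − 6·ρ1
  [  1  -1  0  |  5/2 ]
  [  0   1  0  |   -2 ]
  [ -2  -2  9  |   18 ]
ρ3 := ρ3 + 2·ρ1
  [ 1  -1  0  |  5/2 ]
  [ 0   1  0  |   -2 ]
  [ 0  -4  9  |   23 ]
ρ3 := ρ3 + 4·ρ2
  [ 1  -1  0  |  5/2 ]
  [ 0   1  0  |   -2 ]
  [ 0   0  9  |   15 ]
ρ3 := 1/9·ρ3
  [ 1  -1  0  |  5/2 ]
  [ 0   1  0  |   -2 ]
  [ 0   0  1  |  5/3 ]
ρ1 := ρ1 + ρ2
  [ 1  0  0  |  1/2 ]
  [ 0  1  0  |   -2 ]
  [ 0  0  1  |  5/3 ]
Reading off the last column: u = 1/2, v = -2, w = 5/3.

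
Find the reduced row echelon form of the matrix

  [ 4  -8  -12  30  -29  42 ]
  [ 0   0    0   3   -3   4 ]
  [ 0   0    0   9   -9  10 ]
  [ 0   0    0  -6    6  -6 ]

[[1, -2, -3, 0, 1/4, 0], [0, 0, 0, 1, -1, 0], [0, 0, 0, 0, 0, 1], [0, 0, 0, 0, 0, 0]]

R1 ← 1/4·R1
R2 ← 1/3·R2
R3 ← R3 − 9·R2
R4 ← R4 + 6·R2
R3 ← -1/2·R3
R4 ← R4 − 2·R3
R2 ← R2 − 4/3·R3
R1 ← R1 − 21/2·R3
R1 ← R1 − 15/2·R2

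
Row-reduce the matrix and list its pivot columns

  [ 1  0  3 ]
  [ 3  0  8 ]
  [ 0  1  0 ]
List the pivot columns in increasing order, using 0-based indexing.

r2 ← r2 − 3·r1
r2 <=> r3
r3 ← -1·r3
r1 ← r1 − 3·r3
Pivot columns are the columns containing a leading 1.

0, 1, 2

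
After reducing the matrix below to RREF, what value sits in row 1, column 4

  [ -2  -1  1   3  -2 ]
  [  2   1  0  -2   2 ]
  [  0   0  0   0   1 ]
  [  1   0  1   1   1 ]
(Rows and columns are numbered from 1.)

ρ1 → -1/2·ρ1
  [ 1  1/2  -1/2  -3/2  1 ]
  [ 2    1     0    -2  2 ]
  [ 0    0     0     0  1 ]
  [ 1    0     1     1  1 ]
ρ2 → ρ2 − 2·ρ1
  [ 1  1/2  -1/2  -3/2  1 ]
  [ 0    0     1     1  0 ]
  [ 0    0     0     0  1 ]
  [ 1    0     1     1  1 ]
ρ4 → ρ4 − ρ1
  [ 1   1/2  -1/2  -3/2  1 ]
  [ 0     0     1     1  0 ]
  [ 0     0     0     0  1 ]
  [ 0  -1/2   3/2   5/2  0 ]
ρ2 <=> ρ4
  [ 1   1/2  -1/2  -3/2  1 ]
  [ 0  -1/2   3/2   5/2  0 ]
  [ 0     0     0     0  1 ]
  [ 0     0     1     1  0 ]
ρ2 → -2·ρ2
  [ 1  1/2  -1/2  -3/2  1 ]
  [ 0    1    -3    -5  0 ]
  [ 0    0     0     0  1 ]
  [ 0    0     1     1  0 ]
ρ3 <=> ρ4
  [ 1  1/2  -1/2  -3/2  1 ]
  [ 0    1    -3    -5  0 ]
  [ 0    0     1     1  0 ]
  [ 0    0     0     0  1 ]
ρ1 → ρ1 − ρ4
  [ 1  1/2  -1/2  -3/2  0 ]
  [ 0    1    -3    -5  0 ]
  [ 0    0     1     1  0 ]
  [ 0    0     0     0  1 ]
ρ2 → ρ2 + 3·ρ3
  [ 1  1/2  -1/2  -3/2  0 ]
  [ 0    1     0    -2  0 ]
  [ 0    0     1     1  0 ]
  [ 0    0     0     0  1 ]
ρ1 → ρ1 + 1/2·ρ3
  [ 1  1/2  0  -1  0 ]
  [ 0    1  0  -2  0 ]
  [ 0    0  1   1  0 ]
  [ 0    0  0   0  1 ]
ρ1 → ρ1 − 1/2·ρ2
  [ 1  0  0   0  0 ]
  [ 0  1  0  -2  0 ]
  [ 0  0  1   1  0 ]
  [ 0  0  0   0  1 ]

0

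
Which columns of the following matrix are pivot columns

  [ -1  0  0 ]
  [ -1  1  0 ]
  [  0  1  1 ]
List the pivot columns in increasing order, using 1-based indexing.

1, 2, 3

Multiply r1 by -1.
  [  1  0  0 ]
  [ -1  1  0 ]
  [  0  1  1 ]
Add r1 to r2.
  [ 1  0  0 ]
  [ 0  1  0 ]
  [ 0  1  1 ]
Subtract r2 from r3.
  [ 1  0  0 ]
  [ 0  1  0 ]
  [ 0  0  1 ]
Pivot columns are the columns containing a leading 1.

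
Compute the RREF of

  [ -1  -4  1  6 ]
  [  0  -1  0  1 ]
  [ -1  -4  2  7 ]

r1 → -1·r1
r3 → r3 + r1
r2 → -1·r2
r1 → r1 + r3
r1 → r1 − 4·r2

[[1, 0, 0, -1], [0, 1, 0, -1], [0, 0, 1, 1]]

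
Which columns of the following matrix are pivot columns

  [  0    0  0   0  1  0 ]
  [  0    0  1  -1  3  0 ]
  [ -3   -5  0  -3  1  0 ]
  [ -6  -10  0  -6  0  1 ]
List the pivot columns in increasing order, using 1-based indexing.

r1 <=> r3
  [ -3   -5  0  -3  1  0 ]
  [  0    0  1  -1  3  0 ]
  [  0    0  0   0  1  0 ]
  [ -6  -10  0  -6  0  1 ]
r1 := -1/3·r1
  [  1  5/3  0   1  -1/3  0 ]
  [  0    0  1  -1     3  0 ]
  [  0    0  0   0     1  0 ]
  [ -6  -10  0  -6     0  1 ]
r4 := r4 + 6·r1
  [ 1  5/3  0   1  -1/3  0 ]
  [ 0    0  1  -1     3  0 ]
  [ 0    0  0   0     1  0 ]
  [ 0    0  0   0    -2  1 ]
r4 := r4 + 2·r3
  [ 1  5/3  0   1  -1/3  0 ]
  [ 0    0  1  -1     3  0 ]
  [ 0    0  0   0     1  0 ]
  [ 0    0  0   0     0  1 ]
r2 := r2 − 3·r3
  [ 1  5/3  0   1  -1/3  0 ]
  [ 0    0  1  -1     0  0 ]
  [ 0    0  0   0     1  0 ]
  [ 0    0  0   0     0  1 ]
r1 := r1 + 1/3·r3
  [ 1  5/3  0   1  0  0 ]
  [ 0    0  1  -1  0  0 ]
  [ 0    0  0   0  1  0 ]
  [ 0    0  0   0  0  1 ]
Pivot columns are the columns containing a leading 1.

1, 3, 5, 6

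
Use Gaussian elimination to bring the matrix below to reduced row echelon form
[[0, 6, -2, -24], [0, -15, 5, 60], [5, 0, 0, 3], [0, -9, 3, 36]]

r1 <-> r3
  [ 5    0   0    3 ]
  [ 0  -15   5   60 ]
  [ 0    6  -2  -24 ]
  [ 0   -9   3   36 ]
r1 -> 1/5·r1
  [ 1    0   0  3/5 ]
  [ 0  -15   5   60 ]
  [ 0    6  -2  -24 ]
  [ 0   -9   3   36 ]
r2 -> -1/15·r2
  [ 1   0     0  3/5 ]
  [ 0   1  -1/3   -4 ]
  [ 0   6    -2  -24 ]
  [ 0  -9     3   36 ]
r3 -> r3 − 6·r2
  [ 1   0     0  3/5 ]
  [ 0   1  -1/3   -4 ]
  [ 0   0     0    0 ]
  [ 0  -9     3   36 ]
r4 -> r4 + 9·r2
  [ 1  0     0  3/5 ]
  [ 0  1  -1/3   -4 ]
  [ 0  0     0    0 ]
  [ 0  0     0    0 ]

[[1, 0, 0, 3/5], [0, 1, -1/3, -4], [0, 0, 0, 0], [0, 0, 0, 0]]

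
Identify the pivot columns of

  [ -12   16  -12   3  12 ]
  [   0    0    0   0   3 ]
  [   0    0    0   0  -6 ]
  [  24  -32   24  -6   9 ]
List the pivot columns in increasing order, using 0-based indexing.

Multiply R1 by -1/12.
  [  1  -4/3   1  -1/4  -1 ]
  [  0     0   0     0   3 ]
  [  0     0   0     0  -6 ]
  [ 24   -32  24    -6   9 ]
Subtract 24 times R1 from R4.
  [ 1  -4/3  1  -1/4  -1 ]
  [ 0     0  0     0   3 ]
  [ 0     0  0     0  -6 ]
  [ 0     0  0     0  33 ]
Multiply R2 by 1/3.
  [ 1  -4/3  1  -1/4  -1 ]
  [ 0     0  0     0   1 ]
  [ 0     0  0     0  -6 ]
  [ 0     0  0     0  33 ]
Add 6 times R2 to R3.
  [ 1  -4/3  1  -1/4  -1 ]
  [ 0     0  0     0   1 ]
  [ 0     0  0     0   0 ]
  [ 0     0  0     0  33 ]
Subtract 33 times R2 from R4.
  [ 1  -4/3  1  -1/4  -1 ]
  [ 0     0  0     0   1 ]
  [ 0     0  0     0   0 ]
  [ 0     0  0     0   0 ]
Add R2 to R1.
  [ 1  -4/3  1  -1/4  0 ]
  [ 0     0  0     0  1 ]
  [ 0     0  0     0  0 ]
  [ 0     0  0     0  0 ]
Pivot columns are the columns containing a leading 1.

0, 4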